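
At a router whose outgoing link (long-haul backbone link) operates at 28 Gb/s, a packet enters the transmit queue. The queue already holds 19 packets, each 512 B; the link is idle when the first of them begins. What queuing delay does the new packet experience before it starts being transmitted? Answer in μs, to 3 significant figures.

Each queued packet: L/R = 4096/28000000000 = 0.146286 μs.
19 queued → 2.77943 μs.
Queuing delay = 2.78 μs.

2.78 μs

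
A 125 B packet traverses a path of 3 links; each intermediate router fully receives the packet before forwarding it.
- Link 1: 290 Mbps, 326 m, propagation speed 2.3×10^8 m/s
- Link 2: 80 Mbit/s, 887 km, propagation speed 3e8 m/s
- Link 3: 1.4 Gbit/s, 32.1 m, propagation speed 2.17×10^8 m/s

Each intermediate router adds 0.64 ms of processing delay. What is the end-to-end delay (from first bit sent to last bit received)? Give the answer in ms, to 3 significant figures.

L = 125 × 8 = 1000 bits.
Transmission delays (L/R per hop): 0.00344828, 0.0125, 0.000714286 ms; sum = 0.0166626 ms.
Propagation delays (d/s per hop): 0.00141739, 2.95667, 0.000147926 ms; sum = 2.95823 ms.
Processing at 2 router(s): 2 × 0.64 ms = 1.28 ms.
End-to-end = 4.25 ms.

4.25 ms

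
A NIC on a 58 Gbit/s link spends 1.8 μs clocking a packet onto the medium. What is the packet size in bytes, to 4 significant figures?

13050 bytes

L = R × t_tx = 58000000000 b/s × 1.8e-06 s = 104400 bits.
In bytes: 104400 / 8 = 13050 bytes.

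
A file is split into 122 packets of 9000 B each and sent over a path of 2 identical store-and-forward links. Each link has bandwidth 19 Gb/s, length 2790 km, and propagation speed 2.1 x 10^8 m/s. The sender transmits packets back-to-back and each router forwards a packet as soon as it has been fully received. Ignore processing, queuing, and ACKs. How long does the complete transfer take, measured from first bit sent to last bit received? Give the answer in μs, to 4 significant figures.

Per-hop transmission t_tx = L/R = 72000/19000000000 = 3.78947 μs.
Per-hop propagation t_prop = 2790000/210000000 = 13285.7 μs.
Pipeline fill: first packet needs 2·t_tx to clear all hops; remaining 121 packets each add one t_tx.
Total = (2+122-1)·t_tx + 2·t_prop = 123·3.78947 + 2·13285.7 = 27040 μs.

27040 μs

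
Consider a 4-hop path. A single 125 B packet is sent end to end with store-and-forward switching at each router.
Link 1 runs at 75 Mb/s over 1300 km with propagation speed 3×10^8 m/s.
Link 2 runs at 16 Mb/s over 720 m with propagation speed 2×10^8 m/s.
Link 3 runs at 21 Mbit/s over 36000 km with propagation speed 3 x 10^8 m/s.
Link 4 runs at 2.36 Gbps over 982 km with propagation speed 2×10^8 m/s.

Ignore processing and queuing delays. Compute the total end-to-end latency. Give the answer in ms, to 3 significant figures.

L = 125 × 8 = 1000 bits.
Transmission delays (L/R per hop): 0.0133333, 0.0625, 0.047619, 0.000423729 ms; sum = 0.123876 ms.
Propagation delays (d/s per hop): 4.33333, 0.0036, 120, 4.91 ms; sum = 129.247 ms.
End-to-end = 129 ms.

129 ms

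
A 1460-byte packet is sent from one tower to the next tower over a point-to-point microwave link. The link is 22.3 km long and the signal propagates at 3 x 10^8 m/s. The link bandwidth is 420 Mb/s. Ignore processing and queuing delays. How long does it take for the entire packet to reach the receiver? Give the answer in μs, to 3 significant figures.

102 μs

L = 1460 × 8 = 11680 bits.
Transmission delay = L/R = 11680 / 420000000 = 27.8095 μs.
Propagation delay = d/s = 22300 m / 300000000 m/s = 74.3333 μs.
Total = 102 μs.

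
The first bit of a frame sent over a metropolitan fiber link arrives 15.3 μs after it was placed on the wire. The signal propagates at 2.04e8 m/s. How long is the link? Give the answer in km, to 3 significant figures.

d = s × t_prop = 204000000 × 1.53e-05 = 3.12 km.

3.12 km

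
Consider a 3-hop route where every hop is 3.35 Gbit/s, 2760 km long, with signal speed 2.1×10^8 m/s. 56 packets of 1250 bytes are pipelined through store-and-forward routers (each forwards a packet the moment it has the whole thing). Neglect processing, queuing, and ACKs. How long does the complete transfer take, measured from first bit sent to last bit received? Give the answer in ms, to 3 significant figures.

Per-hop transmission t_tx = L/R = 10000/3350000000 = 0.00298507 ms.
Per-hop propagation t_prop = 2760000/210000000 = 13.1429 ms.
Pipeline fill: first packet needs 3·t_tx to clear all hops; remaining 55 packets each add one t_tx.
Total = (3+56-1)·t_tx + 3·t_prop = 58·0.00298507 + 3·13.1429 = 39.6 ms.

39.6 ms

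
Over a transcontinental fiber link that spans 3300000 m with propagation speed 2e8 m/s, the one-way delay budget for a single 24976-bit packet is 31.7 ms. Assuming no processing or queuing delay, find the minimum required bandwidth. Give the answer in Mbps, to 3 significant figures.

1.64 Mbps

Propagation delay = 3300000 / 200000000 = 16.5 ms.
Transmission budget = 31.7 − 16.5 = 15.2 ms.
R ≥ L / t_tx = 24976 bits / 0.0152 s = 1.64 Mbps.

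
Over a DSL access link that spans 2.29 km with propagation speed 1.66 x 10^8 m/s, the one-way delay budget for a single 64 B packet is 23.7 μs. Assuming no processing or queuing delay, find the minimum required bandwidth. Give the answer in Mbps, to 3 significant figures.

51.7 Mbps

L = 512 bits.
Propagation delay = 2290 / 166000000 = 13.7952 μs.
Transmission budget = 23.7 − 13.7952 = 9.90482 μs.
R ≥ L / t_tx = 512 bits / 9.90482e-06 s = 51.7 Mbps.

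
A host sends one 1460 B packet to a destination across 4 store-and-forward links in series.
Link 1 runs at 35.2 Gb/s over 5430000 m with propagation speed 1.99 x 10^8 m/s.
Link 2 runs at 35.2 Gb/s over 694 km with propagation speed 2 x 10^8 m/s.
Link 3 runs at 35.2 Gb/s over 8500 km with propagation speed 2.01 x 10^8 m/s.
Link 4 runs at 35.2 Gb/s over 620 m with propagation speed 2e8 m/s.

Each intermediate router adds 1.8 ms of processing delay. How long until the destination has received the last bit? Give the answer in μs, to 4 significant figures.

78450 μs

L = 1460 × 8 = 11680 bits.
Transmission delay per hop = L/R = 11680/35200000000 = 0.331818 μs; 4 hops → 1.32727 μs.
Propagation delays (d/s per hop): 27286.4, 3470, 42288.6, 3.1 μs; sum = 73048.1 μs.
Processing at 3 router(s): 3 × 1.8 ms = 5400 μs.
End-to-end = 78450 μs.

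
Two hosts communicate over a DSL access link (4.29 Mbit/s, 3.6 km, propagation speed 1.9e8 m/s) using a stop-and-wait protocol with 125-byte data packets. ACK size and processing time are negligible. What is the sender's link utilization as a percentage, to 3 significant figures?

86.0 %

t_tx = L/R = 1000/4290000 = 0.0002331 s.
t_prop = 3600/190000000 = 1.89474e-05 s; RTT = 3.78947e-05 s.
Cycle = t_tx + RTT = 0.000270995 s.
Utilization = t_tx / cycle = 0.0002331/0.000270995 = 86.0 %.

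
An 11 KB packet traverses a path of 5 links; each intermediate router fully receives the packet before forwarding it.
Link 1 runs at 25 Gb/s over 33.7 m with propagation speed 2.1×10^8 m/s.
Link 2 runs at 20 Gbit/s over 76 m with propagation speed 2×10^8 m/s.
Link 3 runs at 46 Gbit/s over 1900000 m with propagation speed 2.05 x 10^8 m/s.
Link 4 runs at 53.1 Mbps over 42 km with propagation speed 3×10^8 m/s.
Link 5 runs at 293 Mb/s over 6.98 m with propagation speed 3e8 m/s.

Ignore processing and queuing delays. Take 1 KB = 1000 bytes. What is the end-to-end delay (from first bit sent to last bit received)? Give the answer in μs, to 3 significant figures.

L = 88000 bits.
Transmission delays (L/R per hop): 3.52, 4.4, 1.91304, 1657.25, 300.341 μs; sum = 1967.42 μs.
Propagation delays (d/s per hop): 0.160476, 0.38, 9268.29, 140, 0.0232667 μs; sum = 9408.86 μs.
End-to-end = 11400 μs.

11400 μs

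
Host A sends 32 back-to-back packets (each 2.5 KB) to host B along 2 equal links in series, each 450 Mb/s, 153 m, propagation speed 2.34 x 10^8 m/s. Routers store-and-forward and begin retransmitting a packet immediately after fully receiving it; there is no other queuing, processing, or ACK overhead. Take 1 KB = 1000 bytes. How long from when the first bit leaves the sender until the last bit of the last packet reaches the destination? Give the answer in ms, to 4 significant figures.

1.468 ms

Per-hop transmission t_tx = L/R = 20000/450000000 = 0.0444444 ms.
Per-hop propagation t_prop = 153/234000000 = 0.000653846 ms.
Pipeline fill: first packet needs 2·t_tx to clear all hops; remaining 31 packets each add one t_tx.
Total = (2+32-1)·t_tx + 2·t_prop = 33·0.0444444 + 2·0.000653846 = 1.468 ms.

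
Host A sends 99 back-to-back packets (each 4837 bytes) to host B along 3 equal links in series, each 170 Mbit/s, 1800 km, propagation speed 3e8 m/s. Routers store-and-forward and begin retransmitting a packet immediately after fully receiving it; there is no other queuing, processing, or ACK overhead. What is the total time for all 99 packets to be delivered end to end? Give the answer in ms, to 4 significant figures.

Per-hop transmission t_tx = L/R = 38696/170000000 = 0.227624 ms.
Per-hop propagation t_prop = 1800000/300000000 = 6 ms.
Pipeline fill: first packet needs 3·t_tx to clear all hops; remaining 98 packets each add one t_tx.
Total = (3+99-1)·t_tx + 3·t_prop = 101·0.227624 + 3·6 = 40.99 ms.

40.99 ms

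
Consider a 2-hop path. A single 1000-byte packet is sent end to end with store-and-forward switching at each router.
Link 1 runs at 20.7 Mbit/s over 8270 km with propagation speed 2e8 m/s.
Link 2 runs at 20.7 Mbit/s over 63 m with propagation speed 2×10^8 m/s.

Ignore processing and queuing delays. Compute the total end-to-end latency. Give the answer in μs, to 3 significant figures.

L = 1000 × 8 = 8000 bits.
Transmission delay per hop = L/R = 8000/20700000 = 386.473 μs; 2 hops → 772.947 μs.
Propagation delays (d/s per hop): 41350, 0.315 μs; sum = 41350.3 μs.
End-to-end = 42100 μs.

42100 μs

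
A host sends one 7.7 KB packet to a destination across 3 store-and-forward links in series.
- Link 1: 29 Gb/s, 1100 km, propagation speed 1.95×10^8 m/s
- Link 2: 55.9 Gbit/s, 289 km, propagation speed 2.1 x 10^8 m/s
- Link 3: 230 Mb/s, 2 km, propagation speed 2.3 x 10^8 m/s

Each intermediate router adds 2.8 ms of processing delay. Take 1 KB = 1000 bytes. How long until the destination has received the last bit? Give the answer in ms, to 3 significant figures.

L = 61600 bits.
Transmission delays (L/R per hop): 0.00212414, 0.00110197, 0.267826 ms; sum = 0.271052 ms.
Propagation delays (d/s per hop): 5.64103, 1.37619, 0.00869565 ms; sum = 7.02591 ms.
Processing at 2 router(s): 2 × 2.8 ms = 5.6 ms.
End-to-end = 12.9 ms.

12.9 ms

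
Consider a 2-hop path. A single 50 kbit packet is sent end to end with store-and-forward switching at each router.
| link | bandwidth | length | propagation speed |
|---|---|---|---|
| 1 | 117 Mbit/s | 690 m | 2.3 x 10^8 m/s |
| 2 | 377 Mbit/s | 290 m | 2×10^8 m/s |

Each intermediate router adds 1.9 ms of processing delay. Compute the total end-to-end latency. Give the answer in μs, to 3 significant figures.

L = 50000 bits.
Transmission delays (L/R per hop): 427.35, 132.626 μs; sum = 559.976 μs.
Propagation delays (d/s per hop): 3, 1.45 μs; sum = 4.45 μs.
Processing at 1 router(s): 1 × 1.9 ms = 1900 μs.
End-to-end = 2460 μs.

2460 μs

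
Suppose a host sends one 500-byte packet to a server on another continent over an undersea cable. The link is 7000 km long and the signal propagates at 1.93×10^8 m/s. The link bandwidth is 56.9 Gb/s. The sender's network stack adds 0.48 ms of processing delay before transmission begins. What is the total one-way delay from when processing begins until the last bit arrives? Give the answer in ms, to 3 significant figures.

L = 500 × 8 = 4000 bits.
Transmission delay = L/R = 4000 / 56900000000 = 7.02988e-05 ms.
Propagation delay = d/s = 7000000 m / 193000000 m/s = 36.2694 ms.
Plus processing delay 0.48 ms = 0.48 ms.
Total = 36.7 ms.

36.7 ms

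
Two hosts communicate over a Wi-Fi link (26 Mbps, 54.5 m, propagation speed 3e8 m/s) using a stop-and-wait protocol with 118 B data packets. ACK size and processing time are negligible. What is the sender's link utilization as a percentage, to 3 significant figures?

t_tx = L/R = 944/26000000 = 3.63077e-05 s.
t_prop = 54.5/300000000 = 1.81667e-07 s; RTT = 3.63333e-07 s.
Cycle = t_tx + RTT = 3.6671e-05 s.
Utilization = t_tx / cycle = 3.63077e-05/3.6671e-05 = 99.0 %.

99.0 %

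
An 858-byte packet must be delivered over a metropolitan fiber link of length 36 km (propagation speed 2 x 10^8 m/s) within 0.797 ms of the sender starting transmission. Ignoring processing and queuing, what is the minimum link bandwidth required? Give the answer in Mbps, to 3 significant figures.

L = 6864 bits.
Propagation delay = 36000 / 200000000 = 0.18 ms.
Transmission budget = 0.797 − 0.18 = 0.617 ms.
R ≥ L / t_tx = 6864 bits / 0.000617 s = 11.1 Mbps.

11.1 Mbps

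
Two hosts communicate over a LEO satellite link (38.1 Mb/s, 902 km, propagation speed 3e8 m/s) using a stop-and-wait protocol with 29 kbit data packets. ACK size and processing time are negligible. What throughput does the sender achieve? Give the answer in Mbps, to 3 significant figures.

t_tx = L/R = 29000/38100000 = 0.000761155 s.
t_prop = 902000/300000000 = 0.00300667 s; RTT = 0.00601333 s.
Cycle = t_tx + RTT = 0.00677449 s.
Throughput = L / cycle = 29000 / 0.00677449 = 4.28 Mbps.

4.28 Mbps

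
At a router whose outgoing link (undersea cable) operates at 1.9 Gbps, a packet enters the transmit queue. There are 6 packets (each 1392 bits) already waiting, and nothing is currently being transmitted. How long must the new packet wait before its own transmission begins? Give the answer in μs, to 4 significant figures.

4.396 μs

Each queued packet: L/R = 1392/1900000000 = 0.732632 μs.
6 queued → 4.39579 μs.
Queuing delay = 4.396 μs.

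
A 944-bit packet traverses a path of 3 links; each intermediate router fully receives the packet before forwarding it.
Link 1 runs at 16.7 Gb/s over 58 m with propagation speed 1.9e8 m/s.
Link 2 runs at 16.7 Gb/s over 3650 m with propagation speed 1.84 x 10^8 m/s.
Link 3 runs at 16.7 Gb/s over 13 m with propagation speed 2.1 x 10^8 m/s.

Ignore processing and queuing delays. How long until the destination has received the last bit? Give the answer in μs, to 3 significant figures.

20.4 μs

Transmission delay per hop = L/R = 944/16700000000 = 0.0565269 μs; 3 hops → 0.169581 μs.
Propagation delays (d/s per hop): 0.305263, 19.837, 0.0619048 μs; sum = 20.2041 μs.
End-to-end = 20.4 μs.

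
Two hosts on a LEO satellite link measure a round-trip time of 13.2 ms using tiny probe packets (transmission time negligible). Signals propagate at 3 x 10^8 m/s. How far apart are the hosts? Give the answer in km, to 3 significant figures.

1980 km

One-way propagation = RTT/2 = 6.6 ms.
d = s × t = 300000000 × 0.0066 = 1980 km.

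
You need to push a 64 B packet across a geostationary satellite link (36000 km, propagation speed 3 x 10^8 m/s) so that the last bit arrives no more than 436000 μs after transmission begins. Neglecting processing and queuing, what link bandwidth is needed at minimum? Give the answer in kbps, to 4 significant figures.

1.620 kbps

L = 512 bits.
Propagation delay = 36000000 / 300000000 = 120000 μs.
Transmission budget = 436000 − 120000 = 316000 μs.
R ≥ L / t_tx = 512 bits / 0.316 s = 1.620 kbps.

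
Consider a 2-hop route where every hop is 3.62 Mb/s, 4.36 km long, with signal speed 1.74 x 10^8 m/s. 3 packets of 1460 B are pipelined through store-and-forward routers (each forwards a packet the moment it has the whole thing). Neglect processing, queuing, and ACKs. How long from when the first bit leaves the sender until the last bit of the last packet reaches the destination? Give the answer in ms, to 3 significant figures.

13.0 ms

Per-hop transmission t_tx = L/R = 11680/3620000 = 3.22652 ms.
Per-hop propagation t_prop = 4360/174000000 = 0.0250575 ms.
Pipeline fill: first packet needs 2·t_tx to clear all hops; remaining 2 packets each add one t_tx.
Total = (2+3-1)·t_tx + 2·t_prop = 4·3.22652 + 2·0.0250575 = 13.0 ms.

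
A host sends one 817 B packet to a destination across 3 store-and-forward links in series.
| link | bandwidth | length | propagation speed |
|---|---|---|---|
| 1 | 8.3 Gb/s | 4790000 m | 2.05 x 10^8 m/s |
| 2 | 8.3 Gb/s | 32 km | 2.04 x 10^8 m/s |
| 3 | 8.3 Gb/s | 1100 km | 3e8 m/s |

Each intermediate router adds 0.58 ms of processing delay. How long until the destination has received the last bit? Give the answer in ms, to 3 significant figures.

28.4 ms

L = 817 × 8 = 6536 bits.
Transmission delay per hop = L/R = 6536/8.3e+09 = 0.00078747 ms; 3 hops → 0.00236241 ms.
Propagation delays (d/s per hop): 23.3659, 0.156863, 3.66667 ms; sum = 27.1894 ms.
Processing at 2 router(s): 2 × 0.58 ms = 1.16 ms.
End-to-end = 28.4 ms.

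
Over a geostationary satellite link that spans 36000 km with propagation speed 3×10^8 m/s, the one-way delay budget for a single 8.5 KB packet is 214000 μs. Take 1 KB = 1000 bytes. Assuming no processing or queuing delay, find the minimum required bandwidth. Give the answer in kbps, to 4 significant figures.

723.4 kbps

L = 68000 bits.
Propagation delay = 36000000 / 300000000 = 120000 μs.
Transmission budget = 214000 − 120000 = 94000 μs.
R ≥ L / t_tx = 68000 bits / 0.094 s = 723.4 kbps.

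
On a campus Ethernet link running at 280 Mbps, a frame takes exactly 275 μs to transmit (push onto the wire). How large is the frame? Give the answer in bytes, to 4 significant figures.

9625 bytes

L = R × t_tx = 280000000 b/s × 0.000275 s = 77000 bits.
In bytes: 77000 / 8 = 9625 bytes.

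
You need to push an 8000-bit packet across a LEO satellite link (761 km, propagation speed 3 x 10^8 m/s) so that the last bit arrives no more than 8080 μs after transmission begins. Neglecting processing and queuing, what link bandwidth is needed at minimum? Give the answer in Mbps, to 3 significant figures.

1.44 Mbps

Propagation delay = 761000 / 300000000 = 2536.67 μs.
Transmission budget = 8080 − 2536.67 = 5543.33 μs.
R ≥ L / t_tx = 8000 bits / 0.00554333 s = 1.44 Mbps.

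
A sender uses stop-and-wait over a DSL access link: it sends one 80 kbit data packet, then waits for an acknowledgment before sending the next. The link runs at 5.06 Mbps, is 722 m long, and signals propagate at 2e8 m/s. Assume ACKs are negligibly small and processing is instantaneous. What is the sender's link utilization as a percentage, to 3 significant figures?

100 %

t_tx = L/R = 80000/5060000 = 0.0158103 s.
t_prop = 722/200000000 = 3.61e-06 s; RTT = 7.22e-06 s.
Cycle = t_tx + RTT = 0.0158175 s.
Utilization = t_tx / cycle = 0.0158103/0.0158175 = 100 %.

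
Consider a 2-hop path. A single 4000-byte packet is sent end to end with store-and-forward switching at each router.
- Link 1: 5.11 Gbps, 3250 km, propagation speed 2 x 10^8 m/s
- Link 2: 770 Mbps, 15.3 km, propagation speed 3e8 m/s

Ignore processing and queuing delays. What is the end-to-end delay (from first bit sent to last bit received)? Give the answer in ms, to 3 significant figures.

L = 4000 × 8 = 32000 bits.
Transmission delays (L/R per hop): 0.00626223, 0.0415584 ms; sum = 0.0478207 ms.
Propagation delays (d/s per hop): 16.25, 0.051 ms; sum = 16.301 ms.
End-to-end = 16.3 ms.

16.3 ms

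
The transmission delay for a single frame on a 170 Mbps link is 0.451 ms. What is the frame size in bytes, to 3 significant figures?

9580 bytes

L = R × t_tx = 170000000 b/s × 0.000451 s = 76670 bits.
In bytes: 76670 / 8 = 9580 bytes.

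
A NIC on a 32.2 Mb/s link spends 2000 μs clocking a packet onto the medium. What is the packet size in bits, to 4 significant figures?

L = R × t_tx = 3.22e+07 b/s × 0.002 s = 64400 bits.

64400 bits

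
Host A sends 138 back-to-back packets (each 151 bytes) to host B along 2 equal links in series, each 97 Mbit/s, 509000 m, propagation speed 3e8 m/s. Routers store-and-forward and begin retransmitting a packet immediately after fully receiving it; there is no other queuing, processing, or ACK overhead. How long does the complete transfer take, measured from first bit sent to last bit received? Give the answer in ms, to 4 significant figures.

5.124 ms

Per-hop transmission t_tx = L/R = 1208/97000000 = 0.0124536 ms.
Per-hop propagation t_prop = 509000/300000000 = 1.69667 ms.
Pipeline fill: first packet needs 2·t_tx to clear all hops; remaining 137 packets each add one t_tx.
Total = (2+138-1)·t_tx + 2·t_prop = 139·0.0124536 + 2·1.69667 = 5.124 ms.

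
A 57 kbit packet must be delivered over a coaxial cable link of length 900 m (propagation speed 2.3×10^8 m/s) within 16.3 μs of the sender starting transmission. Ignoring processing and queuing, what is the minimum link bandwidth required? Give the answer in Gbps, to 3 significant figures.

4.60 Gbps

Propagation delay = 900 / 2.3e+08 = 3.91304 μs.
Transmission budget = 16.3 − 3.91304 = 12.387 μs.
R ≥ L / t_tx = 57000 bits / 1.2387e-05 s = 4.60 Gbps.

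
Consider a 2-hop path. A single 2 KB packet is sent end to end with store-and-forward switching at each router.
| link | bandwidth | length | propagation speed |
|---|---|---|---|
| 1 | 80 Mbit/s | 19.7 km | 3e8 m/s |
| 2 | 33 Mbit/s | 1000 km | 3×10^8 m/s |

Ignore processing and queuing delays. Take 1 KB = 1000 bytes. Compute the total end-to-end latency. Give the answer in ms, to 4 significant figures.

4.084 ms

L = 16000 bits.
Transmission delays (L/R per hop): 0.2, 0.484848 ms; sum = 0.684848 ms.
Propagation delays (d/s per hop): 0.0656667, 3.33333 ms; sum = 3.399 ms.
End-to-end = 4.084 ms.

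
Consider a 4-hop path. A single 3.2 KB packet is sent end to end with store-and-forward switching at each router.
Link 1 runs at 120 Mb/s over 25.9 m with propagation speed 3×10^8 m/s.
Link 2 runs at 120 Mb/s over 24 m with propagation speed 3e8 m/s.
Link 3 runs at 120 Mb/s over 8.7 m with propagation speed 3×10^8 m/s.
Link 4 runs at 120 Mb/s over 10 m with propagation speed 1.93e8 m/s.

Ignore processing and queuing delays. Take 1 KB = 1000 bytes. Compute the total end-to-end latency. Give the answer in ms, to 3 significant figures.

L = 25600 bits.
Transmission delay per hop = L/R = 25600/120000000 = 0.213333 ms; 4 hops → 0.853333 ms.
Propagation delays (d/s per hop): 8.63333e-05, 8e-05, 2.9e-05, 5.18135e-05 ms; sum = 0.000247147 ms.
End-to-end = 0.854 ms.

0.854 ms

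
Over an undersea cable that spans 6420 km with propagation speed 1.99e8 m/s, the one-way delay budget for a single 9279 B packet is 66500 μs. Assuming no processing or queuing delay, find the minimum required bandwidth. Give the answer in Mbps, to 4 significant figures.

L = 74232 bits.
Propagation delay = 6420000 / 199000000 = 32261.3 μs.
Transmission budget = 66500 − 32261.3 = 34238.7 μs.
R ≥ L / t_tx = 74232 bits / 0.0342387 s = 2.168 Mbps.

2.168 Mbps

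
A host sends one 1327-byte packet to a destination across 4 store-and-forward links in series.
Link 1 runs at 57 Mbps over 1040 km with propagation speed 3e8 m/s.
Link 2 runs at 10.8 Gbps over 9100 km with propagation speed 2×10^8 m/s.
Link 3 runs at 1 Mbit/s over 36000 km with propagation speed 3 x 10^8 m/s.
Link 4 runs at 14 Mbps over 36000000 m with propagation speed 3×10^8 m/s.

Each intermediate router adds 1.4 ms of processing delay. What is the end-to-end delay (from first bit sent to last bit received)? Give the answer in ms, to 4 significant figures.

304.7 ms

L = 1327 × 8 = 10616 bits.
Transmission delays (L/R per hop): 0.186246, 0.000982963, 10.616, 0.758286 ms; sum = 11.5615 ms.
Propagation delays (d/s per hop): 3.46667, 45.5, 120, 120 ms; sum = 288.967 ms.
Processing at 3 router(s): 3 × 1.4 ms = 4.2 ms.
End-to-end = 304.7 ms.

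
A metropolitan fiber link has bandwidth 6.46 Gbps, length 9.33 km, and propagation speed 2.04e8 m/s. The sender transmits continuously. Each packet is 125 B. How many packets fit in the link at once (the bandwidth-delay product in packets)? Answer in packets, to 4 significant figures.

Propagation delay = 9330 / 204000000 = 4.57353e-05 s.
BDP = R × t_prop = 6460000000 × 4.57353e-05 = 295450 bits.
In packets of 1000 bits: 295.5 packets.

295.5 packets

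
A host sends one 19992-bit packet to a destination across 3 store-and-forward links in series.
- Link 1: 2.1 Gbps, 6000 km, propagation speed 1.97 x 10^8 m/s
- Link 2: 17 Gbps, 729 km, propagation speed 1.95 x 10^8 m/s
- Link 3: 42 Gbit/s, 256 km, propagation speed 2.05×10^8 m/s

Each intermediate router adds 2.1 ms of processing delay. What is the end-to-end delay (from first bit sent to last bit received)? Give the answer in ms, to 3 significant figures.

Transmission delays (L/R per hop): 0.00952, 0.001176, 0.000476 ms; sum = 0.011172 ms.
Propagation delays (d/s per hop): 30.4569, 3.73846, 1.24878 ms; sum = 35.4441 ms.
Processing at 2 router(s): 2 × 2.1 ms = 4.2 ms.
End-to-end = 39.7 ms.

39.7 ms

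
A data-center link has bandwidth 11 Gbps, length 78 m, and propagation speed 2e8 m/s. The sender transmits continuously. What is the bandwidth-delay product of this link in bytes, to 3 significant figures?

536 bytes

Propagation delay = 78 / 200000000 = 3.9e-07 s.
BDP = R × t_prop = 11000000000 × 3.9e-07 = 4290 bits.
In bytes: 4290/8 = 536 bytes.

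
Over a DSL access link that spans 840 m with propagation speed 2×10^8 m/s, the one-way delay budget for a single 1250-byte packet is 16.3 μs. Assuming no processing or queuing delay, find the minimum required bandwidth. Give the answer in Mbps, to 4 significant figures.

L = 10000 bits.
Propagation delay = 840 / 200000000 = 4.2 μs.
Transmission budget = 16.3 − 4.2 = 12.1 μs.
R ≥ L / t_tx = 10000 bits / 1.21e-05 s = 826.4 Mbps.

826.4 Mbps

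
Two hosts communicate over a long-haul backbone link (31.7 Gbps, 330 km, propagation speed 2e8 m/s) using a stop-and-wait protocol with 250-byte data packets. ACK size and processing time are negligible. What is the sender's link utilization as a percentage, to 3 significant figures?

0.00191 %

t_tx = L/R = 2000/31700000000 = 6.30915e-08 s.
t_prop = 330000/200000000 = 0.00165 s; RTT = 0.0033 s.
Cycle = t_tx + RTT = 0.00330006 s.
Utilization = t_tx / cycle = 6.30915e-08/0.00330006 = 0.00191 %.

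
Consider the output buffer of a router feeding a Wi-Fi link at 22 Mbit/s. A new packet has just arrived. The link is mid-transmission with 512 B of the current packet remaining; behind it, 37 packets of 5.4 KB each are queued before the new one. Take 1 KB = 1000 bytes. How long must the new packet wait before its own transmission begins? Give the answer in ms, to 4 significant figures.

Each queued packet: L/R = 43200/22000000 = 1.96364 ms.
37 queued → 72.6545 ms.
Plus remaining 4096 bits of current packet: 0.186182 ms.
Queuing delay = 72.84 ms.

72.84 ms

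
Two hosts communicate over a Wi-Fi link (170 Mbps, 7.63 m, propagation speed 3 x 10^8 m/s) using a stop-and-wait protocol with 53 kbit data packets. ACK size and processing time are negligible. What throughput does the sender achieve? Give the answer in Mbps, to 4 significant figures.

170.0 Mbps

t_tx = L/R = 53000/170000000 = 0.000311765 s.
t_prop = 7.63/300000000 = 2.54333e-08 s; RTT = 5.08667e-08 s.
Cycle = t_tx + RTT = 0.000311816 s.
Throughput = L / cycle = 53000 / 0.000311816 = 170.0 Mbps.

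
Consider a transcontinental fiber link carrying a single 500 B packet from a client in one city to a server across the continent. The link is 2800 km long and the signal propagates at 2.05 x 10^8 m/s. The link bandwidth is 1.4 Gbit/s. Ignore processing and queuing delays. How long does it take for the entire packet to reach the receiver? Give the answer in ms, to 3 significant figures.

L = 500 × 8 = 4000 bits.
Transmission delay = L/R = 4000 / 1400000000 = 0.00285714 ms.
Propagation delay = d/s = 2800000 m / 2.05e+08 m/s = 13.6585 ms.
Total = 13.7 ms.

13.7 ms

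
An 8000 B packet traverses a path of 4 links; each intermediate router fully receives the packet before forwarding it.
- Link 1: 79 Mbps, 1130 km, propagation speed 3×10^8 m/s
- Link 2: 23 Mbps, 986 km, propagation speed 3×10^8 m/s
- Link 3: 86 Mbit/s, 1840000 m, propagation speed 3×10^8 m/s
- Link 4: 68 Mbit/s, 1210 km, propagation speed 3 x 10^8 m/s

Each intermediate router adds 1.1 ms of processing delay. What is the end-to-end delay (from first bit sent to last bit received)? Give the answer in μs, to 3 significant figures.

L = 8000 × 8 = 64000 bits.
Transmission delays (L/R per hop): 810.127, 2782.61, 744.186, 941.176 μs; sum = 5278.1 μs.
Propagation delays (d/s per hop): 3766.67, 3286.67, 6133.33, 4033.33 μs; sum = 17220 μs.
Processing at 3 router(s): 3 × 1.1 ms = 3300 μs.
End-to-end = 25800 μs.

25800 μs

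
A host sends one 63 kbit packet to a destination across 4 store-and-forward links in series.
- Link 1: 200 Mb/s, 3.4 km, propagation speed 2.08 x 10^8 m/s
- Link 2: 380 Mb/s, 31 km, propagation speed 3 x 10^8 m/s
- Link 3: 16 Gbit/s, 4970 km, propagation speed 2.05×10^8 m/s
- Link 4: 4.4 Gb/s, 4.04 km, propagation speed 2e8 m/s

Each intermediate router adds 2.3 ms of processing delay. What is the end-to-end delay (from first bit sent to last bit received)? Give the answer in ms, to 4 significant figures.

31.78 ms

L = 63000 bits.
Transmission delays (L/R per hop): 0.315, 0.165789, 0.0039375, 0.0143182 ms; sum = 0.499045 ms.
Propagation delays (d/s per hop): 0.0163462, 0.103333, 24.2439, 0.0202 ms; sum = 24.3838 ms.
Processing at 3 router(s): 3 × 2.3 ms = 6.9 ms.
End-to-end = 31.78 ms.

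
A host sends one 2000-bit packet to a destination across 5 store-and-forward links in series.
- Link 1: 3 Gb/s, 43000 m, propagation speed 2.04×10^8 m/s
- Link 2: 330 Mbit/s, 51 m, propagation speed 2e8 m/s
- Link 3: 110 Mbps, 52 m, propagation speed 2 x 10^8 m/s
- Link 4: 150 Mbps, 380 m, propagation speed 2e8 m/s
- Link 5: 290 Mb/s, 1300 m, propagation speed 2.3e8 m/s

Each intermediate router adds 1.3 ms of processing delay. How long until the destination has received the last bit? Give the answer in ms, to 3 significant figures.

5.46 ms

Transmission delays (L/R per hop): 0.000666667, 0.00606061, 0.0181818, 0.0133333, 0.00689655 ms; sum = 0.045139 ms.
Propagation delays (d/s per hop): 0.210784, 0.000255, 0.00026, 0.0019, 0.00565217 ms; sum = 0.218851 ms.
Processing at 4 router(s): 4 × 1.3 ms = 5.2 ms.
End-to-end = 5.46 ms.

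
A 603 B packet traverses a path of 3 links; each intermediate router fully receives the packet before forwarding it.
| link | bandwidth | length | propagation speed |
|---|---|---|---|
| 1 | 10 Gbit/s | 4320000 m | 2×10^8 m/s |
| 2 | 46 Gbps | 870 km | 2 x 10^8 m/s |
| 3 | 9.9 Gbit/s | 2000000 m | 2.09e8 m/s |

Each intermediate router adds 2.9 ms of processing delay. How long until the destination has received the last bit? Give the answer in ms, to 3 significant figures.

L = 603 × 8 = 4824 bits.
Transmission delays (L/R per hop): 0.0004824, 0.00010487, 0.000487273 ms; sum = 0.00107454 ms.
Propagation delays (d/s per hop): 21.6, 4.35, 9.56938 ms; sum = 35.5194 ms.
Processing at 2 router(s): 2 × 2.9 ms = 5.8 ms.
End-to-end = 41.3 ms.

41.3 ms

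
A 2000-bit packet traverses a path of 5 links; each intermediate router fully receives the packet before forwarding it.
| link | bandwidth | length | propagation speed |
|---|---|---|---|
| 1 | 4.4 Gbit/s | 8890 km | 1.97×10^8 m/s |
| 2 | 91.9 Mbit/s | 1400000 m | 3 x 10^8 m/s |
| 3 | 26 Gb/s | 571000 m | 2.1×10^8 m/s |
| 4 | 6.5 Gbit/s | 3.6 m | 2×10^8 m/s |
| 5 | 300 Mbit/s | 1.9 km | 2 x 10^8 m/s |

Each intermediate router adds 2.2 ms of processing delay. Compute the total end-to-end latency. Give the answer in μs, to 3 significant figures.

61400 μs

Transmission delays (L/R per hop): 0.454545, 21.7628, 0.0769231, 0.307692, 6.66667 μs; sum = 29.2686 μs.
Propagation delays (d/s per hop): 45126.9, 4666.67, 2719.05, 0.018, 9.5 μs; sum = 52522.1 μs.
Processing at 4 router(s): 4 × 2.2 ms = 8800 μs.
End-to-end = 61400 μs.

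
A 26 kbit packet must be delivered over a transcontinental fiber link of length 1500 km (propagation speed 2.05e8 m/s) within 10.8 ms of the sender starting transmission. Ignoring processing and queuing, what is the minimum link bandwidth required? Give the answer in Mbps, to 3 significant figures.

Propagation delay = 1500000 / 2.05e+08 = 7.31707 ms.
Transmission budget = 10.8 − 7.31707 = 3.48293 ms.
R ≥ L / t_tx = 26000 bits / 0.00348293 s = 7.46 Mbps.

7.46 Mbps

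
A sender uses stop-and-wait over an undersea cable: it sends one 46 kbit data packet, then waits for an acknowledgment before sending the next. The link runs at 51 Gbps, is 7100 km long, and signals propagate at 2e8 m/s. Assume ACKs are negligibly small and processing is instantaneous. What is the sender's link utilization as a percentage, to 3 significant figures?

0.00127 %

t_tx = L/R = 46000/51000000000 = 9.01961e-07 s.
t_prop = 7100000/200000000 = 0.0355 s; RTT = 0.071 s.
Cycle = t_tx + RTT = 0.0710009 s.
Utilization = t_tx / cycle = 9.01961e-07/0.0710009 = 0.00127 %.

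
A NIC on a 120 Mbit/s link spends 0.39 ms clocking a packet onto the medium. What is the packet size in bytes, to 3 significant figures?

5850 bytes

L = R × t_tx = 120000000 b/s × 0.00039 s = 46800 bits.
In bytes: 46800 / 8 = 5850 bytes.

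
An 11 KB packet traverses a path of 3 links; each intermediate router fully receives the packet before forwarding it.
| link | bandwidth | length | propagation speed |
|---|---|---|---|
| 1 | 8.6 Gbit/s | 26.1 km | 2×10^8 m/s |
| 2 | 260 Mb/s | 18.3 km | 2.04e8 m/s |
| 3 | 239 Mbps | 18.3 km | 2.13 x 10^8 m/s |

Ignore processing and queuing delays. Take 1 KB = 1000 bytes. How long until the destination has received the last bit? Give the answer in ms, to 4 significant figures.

1.023 ms

L = 88000 bits.
Transmission delays (L/R per hop): 0.0102326, 0.338462, 0.368201 ms; sum = 0.716895 ms.
Propagation delays (d/s per hop): 0.1305, 0.0897059, 0.0859155 ms; sum = 0.306121 ms.
End-to-end = 1.023 ms.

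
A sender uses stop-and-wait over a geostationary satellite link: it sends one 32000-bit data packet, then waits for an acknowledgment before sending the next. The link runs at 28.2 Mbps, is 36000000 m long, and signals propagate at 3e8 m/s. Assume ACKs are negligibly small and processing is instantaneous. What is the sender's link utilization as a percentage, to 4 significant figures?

0.4706 %

t_tx = L/R = 32000/28200000 = 0.00113475 s.
t_prop = 36000000/300000000 = 0.12 s; RTT = 0.24 s.
Cycle = t_tx + RTT = 0.241135 s.
Utilization = t_tx / cycle = 0.00113475/0.241135 = 0.4706 %.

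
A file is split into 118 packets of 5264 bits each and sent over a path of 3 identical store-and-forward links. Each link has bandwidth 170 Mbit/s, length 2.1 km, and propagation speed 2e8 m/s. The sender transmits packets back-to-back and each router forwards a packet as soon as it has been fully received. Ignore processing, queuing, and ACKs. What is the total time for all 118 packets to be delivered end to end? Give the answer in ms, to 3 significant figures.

Per-hop transmission t_tx = L/R = 5264/170000000 = 0.0309647 ms.
Per-hop propagation t_prop = 2100/200000000 = 0.0105 ms.
Pipeline fill: first packet needs 3·t_tx to clear all hops; remaining 117 packets each add one t_tx.
Total = (3+118-1)·t_tx + 3·t_prop = 120·0.0309647 + 3·0.0105 = 3.75 ms.

3.75 ms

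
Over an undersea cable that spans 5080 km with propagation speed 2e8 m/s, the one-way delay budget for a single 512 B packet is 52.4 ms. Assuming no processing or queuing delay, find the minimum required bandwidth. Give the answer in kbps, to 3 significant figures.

152 kbps

L = 4096 bits.
Propagation delay = 5080000 / 200000000 = 25.4 ms.
Transmission budget = 52.4 − 25.4 = 27 ms.
R ≥ L / t_tx = 4096 bits / 0.027 s = 152 kbps.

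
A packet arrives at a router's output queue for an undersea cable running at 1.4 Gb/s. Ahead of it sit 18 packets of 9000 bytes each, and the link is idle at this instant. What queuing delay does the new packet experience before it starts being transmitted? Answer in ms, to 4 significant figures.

0.9257 ms

Each queued packet: L/R = 72000/1400000000 = 0.0514286 ms.
18 queued → 0.925714 ms.
Queuing delay = 0.9257 ms.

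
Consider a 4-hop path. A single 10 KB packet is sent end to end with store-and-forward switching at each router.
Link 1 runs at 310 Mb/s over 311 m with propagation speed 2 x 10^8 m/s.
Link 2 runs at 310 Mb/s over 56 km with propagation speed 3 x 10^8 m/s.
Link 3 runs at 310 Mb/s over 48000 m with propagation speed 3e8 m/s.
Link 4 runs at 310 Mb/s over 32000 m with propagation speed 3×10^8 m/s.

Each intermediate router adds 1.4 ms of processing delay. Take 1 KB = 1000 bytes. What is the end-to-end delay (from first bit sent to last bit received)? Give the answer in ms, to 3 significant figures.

L = 80000 bits.
Transmission delay per hop = L/R = 80000/310000000 = 0.258065 ms; 4 hops → 1.03226 ms.
Propagation delays (d/s per hop): 0.001555, 0.186667, 0.16, 0.106667 ms; sum = 0.454888 ms.
Processing at 3 router(s): 3 × 1.4 ms = 4.2 ms.
End-to-end = 5.69 ms.

5.69 ms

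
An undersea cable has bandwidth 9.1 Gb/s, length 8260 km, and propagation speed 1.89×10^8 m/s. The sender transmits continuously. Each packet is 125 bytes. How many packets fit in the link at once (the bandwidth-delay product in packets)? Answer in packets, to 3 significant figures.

398000 packets

Propagation delay = 8260000 / 189000000 = 0.0437037 s.
BDP = R × t_prop = 9100000000 × 0.0437037 = 397704000 bits.
In packets of 1000 bits: 398000 packets.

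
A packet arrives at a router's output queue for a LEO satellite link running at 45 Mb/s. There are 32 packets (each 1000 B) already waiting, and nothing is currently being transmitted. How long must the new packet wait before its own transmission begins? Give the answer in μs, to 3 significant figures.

Each queued packet: L/R = 8000/45000000 = 177.778 μs.
32 queued → 5688.89 μs.
Queuing delay = 5690 μs.

5690 μs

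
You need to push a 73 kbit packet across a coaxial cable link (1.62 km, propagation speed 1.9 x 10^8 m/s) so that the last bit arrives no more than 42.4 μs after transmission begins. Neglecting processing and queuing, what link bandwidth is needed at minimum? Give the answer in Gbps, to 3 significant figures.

Propagation delay = 1620 / 190000000 = 8.52632 μs.
Transmission budget = 42.4 − 8.52632 = 33.8737 μs.
R ≥ L / t_tx = 73000 bits / 3.38737e-05 s = 2.16 Gbps.

2.16 Gbps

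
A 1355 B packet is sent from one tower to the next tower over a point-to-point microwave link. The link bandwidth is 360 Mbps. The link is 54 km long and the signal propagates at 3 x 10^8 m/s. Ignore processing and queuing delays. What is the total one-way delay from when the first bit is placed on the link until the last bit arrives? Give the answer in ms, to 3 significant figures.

L = 1355 × 8 = 10840 bits.
Transmission delay = L/R = 10840 / 360000000 = 0.0301111 ms.
Propagation delay = d/s = 54000 m / 300000000 m/s = 0.18 ms.
Total = 0.210 ms.

0.210 ms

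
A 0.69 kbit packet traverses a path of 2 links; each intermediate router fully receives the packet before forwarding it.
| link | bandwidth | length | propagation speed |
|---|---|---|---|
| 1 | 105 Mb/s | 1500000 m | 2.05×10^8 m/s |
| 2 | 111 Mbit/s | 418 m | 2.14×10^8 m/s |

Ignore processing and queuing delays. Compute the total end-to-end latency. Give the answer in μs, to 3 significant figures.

7330 μs

L = 690 bits.
Transmission delays (L/R per hop): 6.57143, 6.21622 μs; sum = 12.7876 μs.
Propagation delays (d/s per hop): 7317.07, 1.95327 μs; sum = 7319.03 μs.
End-to-end = 7330 μs.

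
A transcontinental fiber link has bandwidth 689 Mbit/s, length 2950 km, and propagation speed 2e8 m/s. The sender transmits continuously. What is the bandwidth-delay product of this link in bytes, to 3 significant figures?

1270000 bytes

Propagation delay = 2950000 / 200000000 = 0.01475 s.
BDP = R × t_prop = 689000000 × 0.01475 = 10162800 bits.
In bytes: 10162800/8 = 1270000 bytes.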